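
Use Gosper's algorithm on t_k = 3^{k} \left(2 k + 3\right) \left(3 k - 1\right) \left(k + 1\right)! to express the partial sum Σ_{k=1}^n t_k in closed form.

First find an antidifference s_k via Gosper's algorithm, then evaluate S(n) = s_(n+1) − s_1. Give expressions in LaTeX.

S(n) = 6 \cdot 3^{n} n \left(n + 2\right)! - 3 \cdot 3^{n} \left(n + 2\right)! + 6

t_(k+1)/t_k = 3*(k + 2)*(2*k + 5)*(3*k + 2)/((2*k + 3)*(3*k - 1)).
Factor: A=3*k + 6; B=1; C=k**2 + 7*k/6 - 1/2.
Need (3*k + 6)·f(k+1) − (1)·f(k) = k**2 + 7*k/6 - 1/2.
From deg A=1, deg B=0, deg C=2: d=1.
A polynomial solution: f(k) = (2*k - 3)/6.
Get s_k = R·t_k = 3**k*(2*k - 3)*factorial(k + 1) with R(k) = B(k−1)f(k)/C(k) = (2*k - 3)/((2*k + 3)*(3*k - 1)).
Δs = 3**k*(2*k + 3)*(3*k - 1)*factorial(k + 1), as required.
Telescope: S(n) = s_(n+1) − s_(1) = 3**(n + 1)*(2*n - 1)*factorial(n + 2) − (-6) = 6*3**n*n*factorial(n + 2) - 3*3**n*factorial(n + 2) + 6.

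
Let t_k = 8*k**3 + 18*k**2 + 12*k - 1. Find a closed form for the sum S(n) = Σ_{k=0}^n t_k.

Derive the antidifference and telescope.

Compute t_(k+1)/t_k: get (8*k**3 + 42*k**2 + 72*k + 37)/(8*k**3 + 18*k**2 + 12*k - 1).
Factor: A=1; B=1; C=k**3 + 9*k**2/4 + 3*k/2 - 1/8.
f must satisfy (1)·f(k+1) − (1)·f(k) = k**3 + 9*k**2/4 + 3*k/2 - 1/8.
d = 4 from the (0,0,3) case.
Solve for f: f(k) = k*(2*k**3 + 2*k**2 - k - 4)/8 (degree 4 ≤ 4).
So s_k = (B(k−1)f/C)·t_k = (k*(2*k**3 + 2*k**2 - k - 4)/(8*k**3 + 18*k**2 + 12*k - 1))·t_k = k*(2*k**3 + 2*k**2 - k - 4).
Check: Δs_k = 8*k**3 + 18*k**2 + 12*k - 1. ✓
Evaluate: s_(n+1) = 2*n**4 + 10*n**3 + 17*n**2 + 8*n - 1; subtract s_(0) = 0 ⇒ S(n) = 2*n**4 + 10*n**3 + 17*n**2 + 8*n - 1.

S(n) = 2*n**4 + 10*n**3 + 17*n**2 + 8*n - 1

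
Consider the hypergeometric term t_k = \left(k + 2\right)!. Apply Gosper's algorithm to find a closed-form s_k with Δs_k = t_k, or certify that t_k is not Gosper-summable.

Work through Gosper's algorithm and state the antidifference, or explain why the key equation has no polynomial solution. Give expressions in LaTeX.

not Gosper-summable; s_k does not exist

t_(k+1)/t_k = k + 3.
Take A(k)=k + 3, B(k)=1, C(k)=1.
Key eq: (k + 3)·f(k+1) = (1)·f(k) + (1).
deg f ≤ -1 (via 1,0,0).
deg f ≤ -1 is impossible — no certificate.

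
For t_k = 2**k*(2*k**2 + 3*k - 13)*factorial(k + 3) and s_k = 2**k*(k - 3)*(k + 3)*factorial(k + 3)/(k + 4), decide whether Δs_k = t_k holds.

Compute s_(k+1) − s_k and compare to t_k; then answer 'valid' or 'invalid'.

s_(k+1) = 2**(k + 1)*(k - 2)*(k + 4)*factorial(k + 4)/(k + 5)
s_(k+1) − s_k = 2**k*(2*k**4 + 19*k**3 + 43*k**2 - 55*k - 211)*factorial(k + 3)/((k + 4)*(k + 5))
(s_(k+1) − s_k) − t_k = -2**k*(2*k**3 + 11*k**2 - 2*k - 49)*factorial(k + 3)/((k + 4)*(k + 5))

Invalid: residual -2**k*(2*k**3 + 11*k**2 - 2*k - 49)*factorial(k + 3)/((k + 4)*(k + 5)) ≠ 0.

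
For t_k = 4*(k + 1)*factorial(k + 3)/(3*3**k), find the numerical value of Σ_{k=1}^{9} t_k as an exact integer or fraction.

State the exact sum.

Ratio r(k) = (k + 2)*(k + 4)/(3*(k + 1)).
A = k/3 + 4/3, B = 1, C = k + 1.
f must satisfy (k/3 + 4/3)·f(k+1) − (1)·f(k) = k + 1.
Degrees (1,0,1) ⇒ d ≤ 0.
Solving with deg f ≤ 0: f(k) = 3.
Then R = B(k−1)f/C = 3/(k + 1), so s_k = R(k)·t_k = 4*factorial(k + 3)/3**k.
Δs = 4*(k + 1)*factorial(k + 3)/(3*3**k), as required.
Σ_(k=1)^(9) t_k = s_(10) − s_(1) = 102502400/243 − (32) = 102494624/243.

Σ = 102494624/243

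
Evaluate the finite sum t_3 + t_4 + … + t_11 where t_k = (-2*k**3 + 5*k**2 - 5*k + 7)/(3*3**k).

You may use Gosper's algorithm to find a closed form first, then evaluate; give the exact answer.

Ratio r(k) = (2*k**3 + k**2 + k - 5)/(3*(2*k**3 - 5*k**2 + 5*k - 7)).
Normal form (A,B,C) = (1/3, 1, k**3 - 5*k**2/2 + 5*k/2 - 7/2).
Need (1/3)·f(k+1) − (1)·f(k) = k**3 - 5*k**2/2 + 5*k/2 - 7/2.
From deg A=0, deg B=0, deg C=3: d=3.
Solve for f: f(k) = -3*(k**3 - k**2 + 3*k - 2)/2 (degree 3 ≤ 3).
R(k) = B(k−1)·f(k)/C(k) = -3*(k**3 - k**2 + 3*k - 2)/(2*k**3 - 5*k**2 + 5*k - 7); s_k = R·t_k = (k**3 - k**2 + 3*k - 2)/3**k.
Δs = (-2*k**3 + 5*k**2 - 5*k + 7)/(3*3**k), as required.
Sum = s_(12) − s_(3); s_(12) = 1618/531441, s_(3) = 25/27 ⇒ -490457/531441.

Σ = -490457/531441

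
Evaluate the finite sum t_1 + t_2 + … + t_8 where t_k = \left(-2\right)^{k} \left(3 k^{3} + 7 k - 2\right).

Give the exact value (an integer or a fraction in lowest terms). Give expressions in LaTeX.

Compute t_(k+1)/t_k: get 2*(-7*k - 3*(k + 1)**3 - 5)/(3*k**3 + 7*k - 2).
Normal form (A,B,C) = (-2, 1, k**3 + 7*k/3 - 2/3).
f must satisfy (-2)·f(k+1) − (1)·f(k) = k**3 + 7*k/3 - 2/3.
Bound: deg f ≤ 3.
Match coefficients ⇒ f(k) = -(k - 1)*(k**2 - k + 2)/3.
So s_k = (B(k−1)f/C)·t_k = (-(k - 1)*(k**2 - k + 2)/(3*k**3 + 7*k - 2))·t_k = (-2)**k*(-k**3 + 2*k**2 - 3*k + 2).
s_(k+1) − s_k = (-2)**k*(3*k**3 + 7*k - 2) = t_k.
Evaluate s at k=9 and k=1: 303104 and 0; difference 303104.

Σ = 303104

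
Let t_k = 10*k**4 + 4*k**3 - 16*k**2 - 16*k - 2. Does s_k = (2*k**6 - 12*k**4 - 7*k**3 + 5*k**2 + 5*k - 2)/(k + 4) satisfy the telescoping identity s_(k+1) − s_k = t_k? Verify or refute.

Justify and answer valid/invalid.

Invalid: residual 2*(-8*k**5 - 48*k**4 - 4*k**3 + 81*k**2 + 69*k + 7)/(k**2 + 9*k + 20) ≠ 0.

s_(k+1) = (2*k**6 + 12*k**5 + 18*k**4 - 15*k**3 - 58*k**2 - 42*k - 9)/(k + 5)
s_(k+1) − s_k = 2*(5*k**6 + 39*k**5 + 62*k**4 - 44*k**3 - 152*k**2 - 100*k - 13)/(k**2 + 9*k + 20)
(s_(k+1) − s_k) − t_k = 2*(-8*k**5 - 48*k**4 - 4*k**3 + 81*k**2 + 69*k + 7)/(k**2 + 9*k + 20)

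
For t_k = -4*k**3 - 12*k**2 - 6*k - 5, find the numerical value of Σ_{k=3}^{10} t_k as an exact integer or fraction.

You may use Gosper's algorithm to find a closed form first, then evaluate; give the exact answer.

Ratio r(k) = (4*k**3 + 24*k**2 + 42*k + 27)/(4*k**3 + 12*k**2 + 6*k + 5).
Factor: A=1; B=1; C=k**3 + 3*k**2 + 3*k/2 + 5/4.
Set up (1)·f(k+1) − (1)·f(k) − (k**3 + 3*k**2 + 3*k/2 + 5/4) = 0.
d = 4 from the (0,0,3) case.
Solving with deg f ≤ 4: f(k) = k*(k**3 + 2*k**2 - 2*k + 4)/4.
Get s_k = R·t_k = k*(-k**3 - 2*k**2 + 2*k - 4) with R(k) = B(k−1)f(k)/C(k) = k*(k**3 + 2*k**2 - 2*k + 4)/(4*k**3 + 12*k**2 + 6*k + 5).
Verify: -4*k**3 - 12*k**2 - 6*k - 5 matches t_k.
Σ_(k=3)^(10) t_k = s_(11) − s_(3) = -17105 − (-129) = -16976.

Σ = -16976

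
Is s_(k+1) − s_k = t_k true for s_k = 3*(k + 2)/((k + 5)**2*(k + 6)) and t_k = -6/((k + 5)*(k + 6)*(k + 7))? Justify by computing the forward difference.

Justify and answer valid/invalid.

s_(k+1) = 3*(k + 3)/((k + 6)**2*(k + 7))
s_(k+1) − s_k = 3*(-2*k**2 - 13*k - 9)/(k**5 + 29*k**4 + 335*k**3 + 1927*k**2 + 5520*k + 6300)
(s_(k+1) − s_k) − t_k = 9*(3*k + 17)/(k**5 + 29*k**4 + 335*k**3 + 1927*k**2 + 5520*k + 6300)

Invalid: residual 9*(3*k + 17)/(k**5 + 29*k**4 + 335*k**3 + 1927*k**2 + 5520*k + 6300) ≠ 0.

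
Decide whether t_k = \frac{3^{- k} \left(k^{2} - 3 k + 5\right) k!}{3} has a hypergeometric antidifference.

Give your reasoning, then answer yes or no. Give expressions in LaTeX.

Yes. s_k = 3^{- k} \left(k - 2\right) k!.

The ratio is (k**3 + 2*k + 3)/(3*(k**2 - 3*k + 5)).
Normal form (A,B,C) = (k/3 + 1/3, 1, k**2 - 3*k + 5).
Solve (k/3 + 1/3)·f(k+1) − (1)·f(k) = k**2 - 3*k + 5.
Degrees (1,0,2) ⇒ d ≤ 1.
Solving with deg f ≤ 1: f(k) = 3*(k - 2).
So s_k = (B(k−1)f/C)·t_k = (3*(k - 2)/(k**2 - 3*k + 5))·t_k = (k - 2)*factorial(k)/3**k.
Check: Δs_k = (k**2 - 3*k + 5)*factorial(k)/(3*3**k). ✓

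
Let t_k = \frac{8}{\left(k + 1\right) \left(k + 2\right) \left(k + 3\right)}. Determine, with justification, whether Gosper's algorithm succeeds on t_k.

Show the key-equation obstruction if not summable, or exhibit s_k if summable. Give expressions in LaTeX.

Yes. s_k = \frac{2 k \left(k + 3\right)}{\left(k + 1\right) \left(k + 2\right)}.

r(k) = (k + 1)/(k + 4) after simplifying.
So A=k + 1 and B=k + 4, with C=1.
Solve (k + 1)·f(k+1) − (k + 3)·f(k) = 1.
deg f ≤ 2 (via 1,1,0).
A polynomial solution: f(k) = k*(k + 3)/4.
Then R = B(k−1)f/C = k*(k + 3)**2/4, so s_k = R(k)·t_k = 2*k*(k + 3)/((k + 1)*(k + 2)).
s_(k+1) − s_k = 8/(k**3 + 6*k**2 + 11*k + 6) = t_k.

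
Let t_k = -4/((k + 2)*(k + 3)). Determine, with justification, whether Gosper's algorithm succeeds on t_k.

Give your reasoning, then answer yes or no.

Compute t_(k+1)/t_k: get (k + 2)/(k + 4).
So A=k + 2 and B=k + 4, with C=1.
Set up (k + 2)·f(k+1) − (k + 3)·f(k) − (1) = 0.
Degrees (1,1,0) ⇒ d ≤ 1.
A polynomial solution: f(k) = k/2.
R(k) = B(k−1)·f(k)/C(k) = k*(k + 3)/2; s_k = R·t_k = -2*k/(k + 2).
Verify: -4/(k**2 + 5*k + 6) matches t_k.

Yes. s_k = -2*k/(k + 2).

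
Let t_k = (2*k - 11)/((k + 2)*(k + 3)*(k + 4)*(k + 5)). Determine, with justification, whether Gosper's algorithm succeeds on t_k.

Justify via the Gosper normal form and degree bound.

Compute t_(k+1)/t_k: get (k + 2)*(2*k - 9)/((k + 6)*(2*k - 11)).
Normal form (A,B,C) = (k + 2, k + 6, k - 11/2).
Solve (k + 2)·f(k+1) − (k + 5)·f(k) = k - 11/2.
d = 3 from the (1,1,1) case.
Solve for f: f(k) = -k*(k**2 + 9*k + 34)/16 (degree 3 ≤ 3).
So s_k = (B(k−1)f/C)·t_k = (-k*(k + 5)*(k**2 + 9*k + 34)/(8*(2*k - 11)))·t_k = k*(-k**2 - 9*k - 34)/(8*(k + 2)*(k + 3)*(k + 4)).
Check: Δs_k = (2*k - 11)/(k**4 + 14*k**3 + 71*k**2 + 154*k + 120). ✓

Yes. s_k = k*(-k**2 - 9*k - 34)/(8*(k + 2)*(k + 3)*(k + 4)).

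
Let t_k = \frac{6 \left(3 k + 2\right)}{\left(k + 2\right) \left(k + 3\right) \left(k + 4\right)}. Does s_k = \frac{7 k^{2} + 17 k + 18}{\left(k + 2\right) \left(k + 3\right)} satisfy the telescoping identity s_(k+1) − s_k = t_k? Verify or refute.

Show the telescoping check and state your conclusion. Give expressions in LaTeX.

s_(k+1) = (17*k + 7*(k + 1)**2 + 35)/((k + 3)*(k + 4))
s_(k+1) − s_k = 6*(3*k + 2)/(k**3 + 9*k**2 + 26*k + 24)
(s_(k+1) − s_k) − t_k = 0

Valid — Δs_k = t_k.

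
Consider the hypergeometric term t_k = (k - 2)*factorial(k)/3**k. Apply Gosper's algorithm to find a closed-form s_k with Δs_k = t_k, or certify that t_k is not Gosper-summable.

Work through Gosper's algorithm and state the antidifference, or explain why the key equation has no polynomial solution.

s_k = 3**(1 - k)*factorial(k)

Step 1: r(k) = (k**2 - 1)/(3*(k - 2)).
Gosper form: A/B · C(k+1)/C(k) with A=k/3 + 1/3, B=1, C=k - 2.
Solve (k/3 + 1/3)·f(k+1) − (1)·f(k) = k - 2.
From deg A=1, deg B=0, deg C=1: d=0.
A polynomial solution: f(k) = 3.
Get s_k = R·t_k = 3**(1 - k)*factorial(k) with R(k) = B(k−1)f(k)/C(k) = 3/(k - 2).
Δs = (k - 2)*factorial(k)/3**k, as required.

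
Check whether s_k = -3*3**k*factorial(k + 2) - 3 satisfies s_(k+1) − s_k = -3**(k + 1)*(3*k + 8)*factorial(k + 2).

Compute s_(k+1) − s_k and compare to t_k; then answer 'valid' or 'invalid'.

valid (s_(k+1) − s_k reduces to t_k)

s_(k+1) = -3*3**(k + 1)*factorial(k + 3) - 3
s_(k+1) − s_k = -3**(k + 1)*(3*k + 8)*factorial(k + 2)
(s_(k+1) − s_k) − t_k = 0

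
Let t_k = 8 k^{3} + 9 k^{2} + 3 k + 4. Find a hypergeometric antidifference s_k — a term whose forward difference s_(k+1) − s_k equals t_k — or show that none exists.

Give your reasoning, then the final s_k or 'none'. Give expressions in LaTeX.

The ratio is (8*k**3 + 33*k**2 + 45*k + 24)/(8*k**3 + 9*k**2 + 3*k + 4).
Factor: A=1; B=1; C=k**3 + 9*k**2/8 + 3*k/8 + 1/2.
Set up (1)·f(k+1) − (1)·f(k) − (k**3 + 9*k**2/8 + 3*k/8 + 1/2) = 0.
deg f ≤ 4 (via 0,0,3).
Solve for f: f(k) = k*(2*k**3 - k**2 - k + 4)/8 (degree 4 ≤ 4).
Then R = B(k−1)f/C = k*(2*k**3 - k**2 - k + 4)/(8*k**3 + 9*k**2 + 3*k + 4), so s_k = R(k)·t_k = k*(2*k**3 - k**2 - k + 4).
Check: Δs_k = 8*k**3 + 9*k**2 + 3*k + 4. ✓

s_k = k \left(2 k^{3} - k^{2} - k + 4\right)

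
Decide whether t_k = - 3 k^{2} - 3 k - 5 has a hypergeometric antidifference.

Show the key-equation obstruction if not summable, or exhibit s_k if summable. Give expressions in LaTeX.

Yes. s_k = k \left(- k^{2} - 4\right).

t_(k+1)/t_k = (3*k**2 + 9*k + 11)/(3*k**2 + 3*k + 5).
Factor: A=1; B=1; C=k**2 + k + 5/3.
f must satisfy (1)·f(k+1) − (1)·f(k) = k**2 + k + 5/3.
Degrees (0,0,2) ⇒ d ≤ 3.
A polynomial solution: f(k) = k*(k**2 + 4)/3.
Then R = B(k−1)f/C = k*(k**2 + 4)/(3*k**2 + 3*k + 5), so s_k = R(k)·t_k = k*(-k**2 - 4).
Check: Δs_k = -3*k**2 - 3*k - 5. ✓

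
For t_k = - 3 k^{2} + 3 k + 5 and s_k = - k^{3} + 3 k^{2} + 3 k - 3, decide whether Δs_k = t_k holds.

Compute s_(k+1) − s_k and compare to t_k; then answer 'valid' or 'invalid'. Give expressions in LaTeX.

s_(k+1) = -k**3 + 6*k + 2
s_(k+1) − s_k = -3*k**2 + 3*k + 5
(s_(k+1) − s_k) − t_k = 0

Valid — Δs_k = t_k.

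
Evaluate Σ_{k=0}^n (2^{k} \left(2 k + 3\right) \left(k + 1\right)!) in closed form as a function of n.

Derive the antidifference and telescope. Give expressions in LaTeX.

r(k) = 2*(k + 2)*(2*k + 5)/(2*k + 3) after simplifying.
Take A(k)=2*k + 4, B(k)=1, C(k)=k + 3/2.
Key eq: (2*k + 4)·f(k+1) = (1)·f(k) + (k + 3/2).
Degrees (1,0,1) ⇒ d ≤ 0.
Coefficient equations give f(k) = 1/2.
Get s_k = R·t_k = 2**k*factorial(k + 1) with R(k) = B(k−1)f(k)/C(k) = 1/(2*k + 3).
Δs = 2**k*(2*k + 3)*factorial(k + 1), as required.
Telescope: S(n) = s_(n+1) − s_(0) = 2**(n + 1)*factorial(n + 2) − (1) = 2*2**n*factorial(n + 2) - 1.

S(n) = 2 \cdot 2^{n} \left(n + 2\right)! - 1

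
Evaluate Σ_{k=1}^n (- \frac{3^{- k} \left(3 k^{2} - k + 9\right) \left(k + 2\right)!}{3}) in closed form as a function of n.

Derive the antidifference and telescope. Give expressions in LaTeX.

Compute t_(k+1)/t_k: get (k + 3)*(-k + 3*(k + 1)**2 + 8)/(3*(3*k**2 - k + 9)).
Take A(k)=k/3 + 1, B(k)=1, C(k)=k**2 - k/3 + 3.
f must satisfy (k/3 + 1)·f(k+1) − (1)·f(k) = k**2 - k/3 + 3.
Bound: deg f ≤ 1.
Solving with deg f ≤ 1: f(k) = 3*k - 4.
R(k) = B(k−1)·f(k)/C(k) = 3*(3*k - 4)/(3*k**2 - k + 9); s_k = R·t_k = -(3*k - 4)*factorial(k + 2)/3**k.
Δs = -(3*k**2 - k + 9)*factorial(k + 2)/(3*3**k), as required.
s_(n+1) = -3**(-n - 1)*(3*n - 1)*factorial(n + 3) and s_(1) = 2, so S(n) = -2 - n*factorial(n + 3)/3**n + factorial(n + 3)/(3*3**n).

S(n) = -2 - 3^{- n} n \left(n + 3\right)! + \frac{3^{- n} \left(n + 3\right)!}{3}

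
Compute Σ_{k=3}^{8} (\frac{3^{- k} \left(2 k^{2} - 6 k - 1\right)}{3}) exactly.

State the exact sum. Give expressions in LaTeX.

Σ = 1396/19683

The ratio is (2*k**2 - 2*k - 5)/(3*(2*k**2 - 6*k - 1)).
Normal form (A,B,C) = (1/3, 1, k**2 - 3*k - 1/2).
Key eq: (1/3)·f(k+1) = (1)·f(k) + (k**2 - 3*k - 1/2).
deg f ≤ 2 (via 0,0,2).
Coefficient equations give f(k) = -3*(k**2 - 2*k - 1)/2.
Certificate R = B(k−1)f/C = -3*(k**2 - 2*k - 1)/(2*k**2 - 6*k - 1) gives s_k = (-k**2 + 2*k + 1)/3**k.
Verify: (2*k**2 - 6*k - 1)/(3*3**k) matches t_k.
Σ_(k=3)^(8) t_k = s_(9) − s_(3) = -62/19683 − (-2/27) = 1396/19683.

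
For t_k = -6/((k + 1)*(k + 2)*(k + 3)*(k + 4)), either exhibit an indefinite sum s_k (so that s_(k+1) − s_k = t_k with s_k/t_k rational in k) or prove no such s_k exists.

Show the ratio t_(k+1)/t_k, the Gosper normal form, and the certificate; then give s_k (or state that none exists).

Step 1: r(k) = (k + 1)/(k + 5).
Take A(k)=k + 1, B(k)=k + 5, C(k)=1.
Key eq: (k + 1)·f(k+1) = (k + 4)·f(k) + (1).
d = 3 from the (1,1,0) case.
Match coefficients ⇒ f(k) = k*(k**2 + 6*k + 11)/18.
R(k) = B(k−1)·f(k)/C(k) = k*(k + 4)*(k**2 + 6*k + 11)/18; s_k = R·t_k = k*(-k**2 - 6*k - 11)/(3*(k + 1)*(k + 2)*(k + 3)).
Verify: -6/(k**4 + 10*k**3 + 35*k**2 + 50*k + 24) matches t_k.

s_k = k*(-k**2 - 6*k - 11)/(3*(k + 1)*(k + 2)*(k + 3))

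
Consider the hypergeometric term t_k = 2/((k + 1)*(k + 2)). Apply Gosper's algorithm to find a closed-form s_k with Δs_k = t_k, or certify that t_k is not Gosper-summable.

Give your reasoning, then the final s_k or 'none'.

Compute t_(k+1)/t_k: get (k + 1)/(k + 3).
Factor: A=k + 1; B=k + 3; C=1.
Solve (k + 1)·f(k+1) − (k + 2)·f(k) = 1.
Degrees (1,1,0) ⇒ d ≤ 1.
Solve for f: f(k) = k (degree 1 ≤ 1).
Get s_k = R·t_k = 2*k/(k + 1) with R(k) = B(k−1)f(k)/C(k) = k*(k + 2).
Check: Δs_k = 2/(k**2 + 3*k + 2). ✓

s_k = 2*k/(k + 1)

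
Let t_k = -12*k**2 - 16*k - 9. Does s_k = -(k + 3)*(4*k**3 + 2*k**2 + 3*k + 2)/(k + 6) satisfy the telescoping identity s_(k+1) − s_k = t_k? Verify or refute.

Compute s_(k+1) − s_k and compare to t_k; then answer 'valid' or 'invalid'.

Invalid: residual 6*(4*k**3 + 43*k**2 + 51*k + 26)/(k**2 + 13*k + 42) ≠ 0.

s_(k+1) = (-4*k**4 - 30*k**3 - 75*k**2 - 87*k - 44)/(k + 7)
s_(k+1) − s_k = (-12*k**4 - 148*k**3 - 463*k**2 - 483*k - 222)/(k**2 + 13*k + 42)
(s_(k+1) − s_k) − t_k = 6*(4*k**3 + 43*k**2 + 51*k + 26)/(k**2 + 13*k + 42)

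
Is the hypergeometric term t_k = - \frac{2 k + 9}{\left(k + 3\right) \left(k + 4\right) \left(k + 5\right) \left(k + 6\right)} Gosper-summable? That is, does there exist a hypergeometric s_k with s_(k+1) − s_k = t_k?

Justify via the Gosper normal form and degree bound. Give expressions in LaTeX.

Yes. s_k = \frac{k \left(- k - 8\right)}{15 \left(k^{2} + 8 k + 15\right)}.

Step 1: r(k) = (k + 3)*(2*k + 11)/((k + 7)*(2*k + 9)).
Gosper form: A/B · C(k+1)/C(k) with A=k + 3, B=k + 7, C=k + 9/2.
f must satisfy (k + 3)·f(k+1) − (k + 6)·f(k) = k + 9/2.
Degrees (1,1,1) ⇒ d ≤ 3.
Solving with deg f ≤ 3: f(k) = k*(k + 4)*(k + 8)/30.
Get s_k = R·t_k = k*(-k - 8)/(15*(k**2 + 8*k + 15)) with R(k) = B(k−1)f(k)/C(k) = k*(k + 4)*(k + 6)*(k + 8)/(15*(2*k + 9)).
Check: Δs_k = (-2*k - 9)/(k**4 + 18*k**3 + 119*k**2 + 342*k + 360). ✓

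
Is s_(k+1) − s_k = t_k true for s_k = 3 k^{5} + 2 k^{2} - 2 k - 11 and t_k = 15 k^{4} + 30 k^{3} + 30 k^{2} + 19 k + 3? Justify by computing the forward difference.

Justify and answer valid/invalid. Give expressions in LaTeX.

s_(k+1) = -2*k + 3*(k + 1)**5 + 2*(k + 1)**2 - 13
s_(k+1) − s_k = 15*k**4 + 30*k**3 + 30*k**2 + 19*k + 3
(s_(k+1) − s_k) − t_k = 0

valid (s_(k+1) − s_k reduces to t_k)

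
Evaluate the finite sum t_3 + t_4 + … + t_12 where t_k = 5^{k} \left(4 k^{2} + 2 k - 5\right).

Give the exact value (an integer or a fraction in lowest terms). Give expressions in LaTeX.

Ratio r(k) = 5*(4*k**2 + 10*k + 1)/(4*k**2 + 2*k - 5).
So A=5 and B=1, with C=k**2 + k/2 - 5/4.
Key eq: (5)·f(k+1) = (1)·f(k) + (k**2 + k/2 - 5/4).
Degrees (0,0,2) ⇒ d ≤ 2.
Coefficient equations give f(k) = k*(k - 2)/4.
Then R = B(k−1)f/C = k*(k - 2)/(4*k**2 + 2*k - 5), so s_k = R(k)·t_k = 5**k*k*(k - 2).
s_(k+1) − s_k = 5**k*(4*k**2 + 2*k - 5) = t_k.
Telescoping: Σ = s_(13) − s_(3) = 174560546875 − (375) = 174560546500.

Σ = 174560546500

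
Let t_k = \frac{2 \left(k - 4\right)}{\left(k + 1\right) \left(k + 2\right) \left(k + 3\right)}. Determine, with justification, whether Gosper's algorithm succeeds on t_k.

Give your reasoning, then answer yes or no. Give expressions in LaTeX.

Ratio r(k) = (k - 3)*(k + 1)/((k - 4)*(k + 4)).
Gosper form: A/B · C(k+1)/C(k) with A=k + 1, B=k + 4, C=k - 4.
Solve (k + 1)·f(k+1) − (k + 3)·f(k) = k - 4.
deg f ≤ 2 (via 1,1,1).
Match coefficients ⇒ f(k) = -k*(3*k + 13)/4.
So s_k = (B(k−1)f/C)·t_k = (-k*(k + 3)*(3*k + 13)/(4*(k - 4)))·t_k = k*(-3*k - 13)/(2*(k + 1)*(k + 2)).
Check: Δs_k = 2*(k - 4)/(k**3 + 6*k**2 + 11*k + 6). ✓

Yes. s_k = \frac{k \left(- 3 k - 13\right)}{2 \left(k + 1\right) \left(k + 2\right)}.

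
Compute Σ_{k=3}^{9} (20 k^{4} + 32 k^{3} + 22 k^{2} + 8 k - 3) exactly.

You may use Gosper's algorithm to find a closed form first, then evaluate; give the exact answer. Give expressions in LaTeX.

Σ = 377307

Compute t_(k+1)/t_k: get (20*k**4 + 112*k**3 + 238*k**2 + 228*k + 79)/(20*k**4 + 32*k**3 + 22*k**2 + 8*k - 3).
Factor: A=1; B=1; C=k**4 + 8*k**3/5 + 11*k**2/10 + 2*k/5 - 3/20.
Solve (1)·f(k+1) − (1)·f(k) = k**4 + 8*k**3/5 + 11*k**2/10 + 2*k/5 - 3/20.
d = 5 from the (0,0,4) case.
Solving with deg f ≤ 5: f(k) = k*(4*k**4 - 2*k**3 - 2*k**2 + k - 4)/20.
R(k) = B(k−1)·f(k)/C(k) = k*(4*k**4 - 2*k**3 - 2*k**2 + k - 4)/(20*k**4 + 32*k**3 + 22*k**2 + 8*k - 3); s_k = R·t_k = k*(4*k**4 - 2*k**3 - 2*k**2 + k - 4).
s_(k+1) − s_k = 20*k**4 + 32*k**3 + 22*k**2 + 8*k - 3 = t_k.
Σ_(k=3)^(9) t_k = s_(10) − s_(3) = 378060 − (753) = 377307.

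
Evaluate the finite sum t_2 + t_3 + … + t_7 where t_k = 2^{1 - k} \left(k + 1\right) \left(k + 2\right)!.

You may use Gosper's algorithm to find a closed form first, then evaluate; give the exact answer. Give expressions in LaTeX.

Ratio r(k) = (k + 2)*(k + 3)/(2*(k + 1)).
A = k/2 + 3/2, B = 1, C = k + 1.
Key eq: (k/2 + 3/2)·f(k+1) = (1)·f(k) + (k + 1).
d = 0 from the (1,0,1) case.
Match coefficients ⇒ f(k) = 2.
Certificate R = B(k−1)f/C = 2/(k + 1) gives s_k = 2**(2 - k)*factorial(k + 2).
Verify: 2**(1 - k)*(k + 1)*factorial(k + 2) matches t_k.
Sum = s_(8) − s_(2); s_(8) = 56700, s_(2) = 24 ⇒ 56676.

Σ = 56676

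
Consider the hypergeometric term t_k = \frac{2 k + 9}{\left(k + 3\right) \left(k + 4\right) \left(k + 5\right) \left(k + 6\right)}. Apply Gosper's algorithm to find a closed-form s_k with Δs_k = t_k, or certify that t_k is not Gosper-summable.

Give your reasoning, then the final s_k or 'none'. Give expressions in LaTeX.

t_(k+1)/t_k = (k + 3)*(2*k + 11)/((k + 7)*(2*k + 9)).
Take A(k)=k + 3, B(k)=k + 7, C(k)=k + 9/2.
Need (k + 3)·f(k+1) − (k + 6)·f(k) = k + 9/2.
From deg A=1, deg B=1, deg C=1: d=3.
Solve for f: f(k) = k*(k + 4)*(k + 8)/30 (degree 3 ≤ 3).
Get s_k = R·t_k = k*(k + 8)/(15*(k**2 + 8*k + 15)) with R(k) = B(k−1)f(k)/C(k) = k*(k + 4)*(k + 6)*(k + 8)/(15*(2*k + 9)).
s_(k+1) − s_k = (2*k + 9)/(k**4 + 18*k**3 + 119*k**2 + 342*k + 360) = t_k.

s_k = \frac{k \left(k + 8\right)}{15 \left(k^{2} + 8 k + 15\right)}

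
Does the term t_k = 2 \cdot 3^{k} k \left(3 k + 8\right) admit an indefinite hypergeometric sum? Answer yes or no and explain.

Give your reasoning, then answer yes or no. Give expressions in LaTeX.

Ratio r(k) = 3*(k + 1)*(3*k + 11)/(k*(3*k + 8)).
Normal form (A,B,C) = (3, 1, k**2 + 8*k/3).
Key eq: (3)·f(k+1) = (1)·f(k) + (k**2 + 8*k/3).
Degrees (0,0,2) ⇒ d ≤ 2.
Solving with deg f ≤ 2: f(k) = (3*k**2 - k - 3)/6.
Certificate R = B(k−1)f/C = (3*k**2 - k - 3)/(2*k*(3*k + 8)) gives s_k = 3**k*(3*k**2 - k - 3).
Verify: 2*3**k*k*(3*k + 8) matches t_k.

Yes. s_k = 3^{k} \left(3 k^{2} - k - 3\right).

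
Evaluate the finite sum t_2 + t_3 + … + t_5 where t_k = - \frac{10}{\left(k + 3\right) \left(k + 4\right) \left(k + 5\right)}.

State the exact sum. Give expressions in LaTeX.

Σ = -1/9

t_(k+1)/t_k = (k + 3)/(k + 6).
Normal form (A,B,C) = (k + 3, k + 6, 1).
Need (k + 3)·f(k+1) − (k + 5)·f(k) = 1.
deg f ≤ 2 (via 1,1,0).
Solving with deg f ≤ 2: f(k) = k*(k + 7)/24.
Then R = B(k−1)f/C = k*(k + 5)*(k + 7)/24, so s_k = R(k)·t_k = 5*k*(-k - 7)/(12*(k + 3)*(k + 4)).
Verify: -10/(k**3 + 12*k**2 + 47*k + 60) matches t_k.
Telescoping: Σ = s_(6) − s_(2) = -13/36 − (-1/4) = -1/9.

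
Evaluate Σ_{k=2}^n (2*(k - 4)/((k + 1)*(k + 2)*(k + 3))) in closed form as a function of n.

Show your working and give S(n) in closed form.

Ratio r(k) = (k - 3)*(k + 1)/((k - 4)*(k + 4)).
So A=k + 1 and B=k + 4, with C=k - 4.
Need (k + 1)·f(k+1) − (k + 3)·f(k) = k - 4.
From deg A=1, deg B=1, deg C=1: d=2.
A polynomial solution: f(k) = -k*(3*k + 13)/4.
So s_k = (B(k−1)f/C)·t_k = (-k*(k + 3)*(3*k + 13)/(4*(k - 4)))·t_k = k*(-3*k - 13)/(2*(k + 1)*(k + 2)).
Verify: 2*(k - 4)/(k**3 + 6*k**2 + 11*k + 6) matches t_k.
Σ_(k=2)^n t_k = s_(n+1) − s_(2) = ((-3*n**2 - 19*n - 16)/(2*(n**2 + 5*n + 6))) − (-19/12), i.e. (n**2 - 19*n + 18)/(12*(n**2 + 5*n + 6)).

S(n) = (n**2 - 19*n + 18)/(12*(n**2 + 5*n + 6))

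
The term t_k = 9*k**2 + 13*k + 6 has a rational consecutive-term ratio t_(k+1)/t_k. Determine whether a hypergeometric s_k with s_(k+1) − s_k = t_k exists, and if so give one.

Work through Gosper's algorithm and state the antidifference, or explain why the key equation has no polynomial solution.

r(k) = (9*k**2 + 31*k + 28)/(9*k**2 + 13*k + 6) after simplifying.
A = 1, B = 1, C = k**2 + 13*k/9 + 2/3.
Solve (1)·f(k+1) − (1)·f(k) = k**2 + 13*k/9 + 2/3.
deg f ≤ 3 (via 0,0,2).
Solving with deg f ≤ 3: f(k) = k*(3*k**2 + 2*k + 1)/9.
So s_k = (B(k−1)f/C)·t_k = (k*(3*k**2 + 2*k + 1)/(9*k**2 + 13*k + 6))·t_k = k*(3*k**2 + 2*k + 1).
s_(k+1) − s_k = 9*k**2 + 13*k + 6 = t_k.

s_k = k*(3*k**2 + 2*k + 1)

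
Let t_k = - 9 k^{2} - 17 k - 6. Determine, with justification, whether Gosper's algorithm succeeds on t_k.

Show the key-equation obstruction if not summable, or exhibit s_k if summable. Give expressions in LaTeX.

Yes. s_k = k \left(- 3 k^{2} - 4 k + 1\right).

Step 1: r(k) = (9*k**2 + 35*k + 32)/(9*k**2 + 17*k + 6).
Normal form (A,B,C) = (1, 1, k**2 + 17*k/9 + 2/3).
Need (1)·f(k+1) − (1)·f(k) = k**2 + 17*k/9 + 2/3.
Degrees (0,0,2) ⇒ d ≤ 3.
Solve for f: f(k) = k*(3*k**2 + 4*k - 1)/9 (degree 3 ≤ 3).
R(k) = B(k−1)·f(k)/C(k) = k*(3*k**2 + 4*k - 1)/(9*k**2 + 17*k + 6); s_k = R·t_k = k*(-3*k**2 - 4*k + 1).
Δs = -9*k**2 - 17*k - 6, as required.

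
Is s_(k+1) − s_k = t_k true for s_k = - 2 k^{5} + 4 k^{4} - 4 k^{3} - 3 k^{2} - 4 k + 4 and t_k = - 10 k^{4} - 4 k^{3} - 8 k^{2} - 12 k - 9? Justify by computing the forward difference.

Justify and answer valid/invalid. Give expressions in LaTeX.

s_(k+1) = -2*k**5 - 6*k**4 - 8*k**3 - 11*k**2 - 16*k - 5
s_(k+1) − s_k = -10*k**4 - 4*k**3 - 8*k**2 - 12*k - 9
(s_(k+1) − s_k) − t_k = 0

Valid: the claim telescopes to t_k.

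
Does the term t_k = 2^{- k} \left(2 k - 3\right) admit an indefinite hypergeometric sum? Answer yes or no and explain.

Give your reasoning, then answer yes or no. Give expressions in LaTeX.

Yes. s_k = 2 \cdot 2^{- k} \left(1 - 2 k\right).

Compute t_(k+1)/t_k: get (2*k - 1)/(2*(2*k - 3)).
Normal form (A,B,C) = (1/2, 1, k - 3/2).
Solve (1/2)·f(k+1) − (1)·f(k) = k - 3/2.
Bound: deg f ≤ 1.
Solving with deg f ≤ 1: f(k) = 1 - 2*k.
So s_k = (B(k−1)f/C)·t_k = (-2*(2*k - 1)/(2*k - 3))·t_k = 2*(1 - 2*k)/2**k.
Check: Δs_k = (2*k - 3)/2**k. ✓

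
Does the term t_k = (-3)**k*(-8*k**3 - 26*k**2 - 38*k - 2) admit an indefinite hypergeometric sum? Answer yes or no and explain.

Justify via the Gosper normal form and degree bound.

Yes. s_k = 2*(-3)**k*(k**3 + k**2 + k - 2).

r(k) = 3*(-4*k**3 - 25*k**2 - 57*k - 37)/(4*k**3 + 13*k**2 + 19*k + 1) after simplifying.
Take A(k)=-3, B(k)=1, C(k)=k**3 + 13*k**2/4 + 19*k/4 + 1/4.
Key eq: (-3)·f(k+1) = (1)·f(k) + (k**3 + 13*k**2/4 + 19*k/4 + 1/4).
d = 3 from the (0,0,3) case.
A polynomial solution: f(k) = -(k**3 + k**2 + k - 2)/4.
Then R = B(k−1)f/C = -(k**3 + k**2 + k - 2)/(4*k**3 + 13*k**2 + 19*k + 1), so s_k = R(k)·t_k = 2*(-3)**k*(k**3 + k**2 + k - 2).
s_(k+1) − s_k = (-3)**k*(-8*k**3 - 26*k**2 - 38*k - 2) = t_k.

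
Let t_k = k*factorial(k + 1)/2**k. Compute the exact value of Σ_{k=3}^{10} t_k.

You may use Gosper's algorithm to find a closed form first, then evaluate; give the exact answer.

Step 1: r(k) = (k + 1)*(k + 2)/(2*k).
Gosper form: A/B · C(k+1)/C(k) with A=k/2 + 1, B=1, C=k.
Set up (k/2 + 1)·f(k+1) − (1)·f(k) − (k) = 0.
d = 0 from the (1,0,1) case.
Solving with deg f ≤ 0: f(k) = 2.
Then R = B(k−1)f/C = 2/k, so s_k = R(k)·t_k = 2**(1 - k)*factorial(k + 1).
s_(k+1) − s_k = k*factorial(k + 1)/2**k = t_k.
Telescoping: Σ = s_(11) − s_(3) = 467775 − (6) = 467769.

Σ = 467769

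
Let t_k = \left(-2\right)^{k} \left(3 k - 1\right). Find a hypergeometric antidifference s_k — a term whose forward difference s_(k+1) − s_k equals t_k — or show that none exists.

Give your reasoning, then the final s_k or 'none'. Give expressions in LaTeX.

Step 1: r(k) = 2*(-3*k - 2)/(3*k - 1).
Factor: A=-2; B=1; C=k - 1/3.
Key eq: (-2)·f(k+1) = (1)·f(k) + (k - 1/3).
From deg A=0, deg B=0, deg C=1: d=1.
Solve for f: f(k) = -(k - 1)/3 (degree 1 ≤ 1).
Get s_k = R·t_k = (-2)**k*(1 - k) with R(k) = B(k−1)f(k)/C(k) = -(k - 1)/(3*k - 1).
s_(k+1) − s_k = (-2)**k*(3*k - 1) = t_k.

s_k = \left(-2\right)^{k} \left(1 - k\right)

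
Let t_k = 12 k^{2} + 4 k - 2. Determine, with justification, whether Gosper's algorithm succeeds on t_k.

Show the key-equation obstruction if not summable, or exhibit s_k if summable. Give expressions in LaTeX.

t_(k+1)/t_k = (6*k**2 + 14*k + 7)/(6*k**2 + 2*k - 1).
Factor: A=1; B=1; C=k**2 + k/3 - 1/6.
Set up (1)·f(k+1) − (1)·f(k) − (k**2 + k/3 - 1/6) = 0.
deg f ≤ 3 (via 0,0,2).
Solving with deg f ≤ 3: f(k) = k*(2*k**2 - 2*k - 1)/6.
Then R = B(k−1)f/C = k*(2*k**2 - 2*k - 1)/(6*k**2 + 2*k - 1), so s_k = R(k)·t_k = 2*k*(2*k**2 - 2*k - 1).
Check: Δs_k = 12*k**2 + 4*k - 2. ✓

Yes. s_k = 2 k \left(2 k^{2} - 2 k - 1\right).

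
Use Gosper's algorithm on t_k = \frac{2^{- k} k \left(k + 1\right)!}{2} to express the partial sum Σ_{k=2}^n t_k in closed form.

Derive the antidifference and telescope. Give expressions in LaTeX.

S(n) = - \frac{3}{2} + \frac{2^{- n} \left(n + 2\right)!}{2}

Ratio r(k) = (k + 1)*(k + 2)/(2*k).
A = k/2 + 1, B = 1, C = k.
Key eq: (k/2 + 1)·f(k+1) = (1)·f(k) + (k).
d = 0 from the (1,0,1) case.
Solve for f: f(k) = 2 (degree 0 ≤ 0).
Get s_k = R·t_k = factorial(k + 1)/2**k with R(k) = B(k−1)f(k)/C(k) = 2/k.
Verify: k*factorial(k + 1)/(2*2**k) matches t_k.
s_(n+1) = 2**(-n - 1)*factorial(n + 2) and s_(2) = 3/2, so S(n) = -3/2 + factorial(n + 2)/(2*2**n).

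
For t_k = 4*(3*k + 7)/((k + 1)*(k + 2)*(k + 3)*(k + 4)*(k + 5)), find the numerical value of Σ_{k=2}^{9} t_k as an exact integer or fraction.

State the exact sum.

r(k) = (k + 1)*(3*k + 10)/((k + 6)*(3*k + 7)) after simplifying.
Normal form (A,B,C) = (k + 1, k + 6, k + 7/3).
Key eq: (k + 1)·f(k+1) = (k + 5)·f(k) + (k + 7/3).
Bound: deg f ≤ 4.
Solve for f: f(k) = k*(k + 2)*(k**2 + 8*k + 19)/36 (degree 4 ≤ 4).
R(k) = B(k−1)·f(k)/C(k) = k*(k + 2)*(k + 5)*(k**2 + 8*k + 19)/(12*(3*k + 7)); s_k = R·t_k = k*(k**2 + 8*k + 19)/(3*(k**3 + 8*k**2 + 19*k + 12)).
Verify: 4*(3*k + 7)/(k**5 + 15*k**4 + 85*k**3 + 225*k**2 + 274*k + 120) matches t_k.
Sum = s_(10) − s_(2); s_(10) = 995/3003, s_(2) = 13/45 ⇒ 1912/45045.

Σ = 1912/45045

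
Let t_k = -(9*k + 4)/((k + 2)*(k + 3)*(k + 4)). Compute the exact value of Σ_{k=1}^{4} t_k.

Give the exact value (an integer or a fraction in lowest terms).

Ratio r(k) = (k + 2)*(9*k + 13)/((k + 5)*(9*k + 4)).
Take A(k)=k + 2, B(k)=k + 5, C(k)=k + 4/9.
Key eq: (k + 2)·f(k+1) = (k + 4)·f(k) + (k + 4/9).
Bound: deg f ≤ 2.
Solve for f: f(k) = k*(11*k + 1)/54 (degree 2 ≤ 2).
R(k) = B(k−1)·f(k)/C(k) = k*(k + 4)*(11*k + 1)/(6*(9*k + 4)); s_k = R·t_k = k*(-11*k - 1)/(6*(k + 2)*(k + 3)).
Check: Δs_k = (-9*k - 4)/(k**3 + 9*k**2 + 26*k + 24). ✓
Sum = s_(5) − s_(1); s_(5) = -5/6, s_(1) = -1/6 ⇒ -2/3.

Σ = -2/3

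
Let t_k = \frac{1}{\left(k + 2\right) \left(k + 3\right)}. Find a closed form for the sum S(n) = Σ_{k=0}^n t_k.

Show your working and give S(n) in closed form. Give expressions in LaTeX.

r(k) = (k + 2)/(k + 4) after simplifying.
Gosper form: A/B · C(k+1)/C(k) with A=k + 2, B=k + 4, C=1.
f must satisfy (k + 2)·f(k+1) − (k + 3)·f(k) = 1.
From deg A=1, deg B=1, deg C=0: d=1.
A polynomial solution: f(k) = k/2.
Get s_k = R·t_k = k/(2*(k + 2)) with R(k) = B(k−1)f(k)/C(k) = k*(k + 3)/2.
s_(k+1) − s_k = 1/(k**2 + 5*k + 6) = t_k.
Evaluate: s_(n+1) = (n + 1)/(2*(n + 3)); subtract s_(0) = 0 ⇒ S(n) = (n + 1)/(2*(n + 3)).

S(n) = \frac{n + 1}{2 \left(n + 3\right)}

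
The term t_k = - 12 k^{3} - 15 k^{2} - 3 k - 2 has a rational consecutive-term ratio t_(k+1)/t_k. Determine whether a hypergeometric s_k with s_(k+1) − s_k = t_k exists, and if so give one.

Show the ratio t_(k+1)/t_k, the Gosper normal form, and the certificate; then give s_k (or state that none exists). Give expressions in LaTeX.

Ratio r(k) = (12*k**3 + 51*k**2 + 69*k + 32)/(12*k**3 + 15*k**2 + 3*k + 2).
So A=1 and B=1, with C=k**3 + 5*k**2/4 + k/4 + 1/6.
Solve (1)·f(k+1) − (1)·f(k) = k**3 + 5*k**2/4 + k/4 + 1/6.
From deg A=0, deg B=0, deg C=3: d=4.
Coefficient equations give f(k) = k*(3*k**3 - k**2 - 3*k + 3)/12.
R(k) = B(k−1)·f(k)/C(k) = k*(3*k**3 - k**2 - 3*k + 3)/(12*k**3 + 15*k**2 + 3*k + 2); s_k = R·t_k = k*(-3*k**3 + k**2 + 3*k - 3).
s_(k+1) − s_k = -12*k**3 - 15*k**2 - 3*k - 2 = t_k.

s_k = k \left(- 3 k^{3} + k^{2} + 3 k - 3\right)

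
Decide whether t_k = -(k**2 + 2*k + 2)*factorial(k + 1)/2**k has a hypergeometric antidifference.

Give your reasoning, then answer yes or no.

t_(k+1)/t_k = (k + 2)*(2*k + (k + 1)**2 + 4)/(2*(k**2 + 2*k + 2)).
Normal form (A,B,C) = (k/2 + 1, 1, k**2 + 2*k + 2).
f must satisfy (k/2 + 1)·f(k+1) − (1)·f(k) = k**2 + 2*k + 2.
deg f ≤ 1 (via 1,0,2).
Solving with deg f ≤ 1: f(k) = 2*(k + 1).
Certificate R = B(k−1)f/C = 2*(k + 1)/(k**2 + 2*k + 2) gives s_k = -2**(1 - k)*(k + 1)*factorial(k + 1).
Check: Δs_k = -(k**2 + 2*k + 2)*factorial(k + 1)/2**k. ✓

Yes. s_k = -2**(1 - k)*(k + 1)*factorial(k + 1).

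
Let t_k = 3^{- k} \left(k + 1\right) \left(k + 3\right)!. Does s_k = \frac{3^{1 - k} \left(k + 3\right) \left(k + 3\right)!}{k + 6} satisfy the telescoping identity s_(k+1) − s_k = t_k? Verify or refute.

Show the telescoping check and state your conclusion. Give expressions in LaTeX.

s_(k+1) = (k + 4)*factorial(k + 4)/(3**k*(k + 7))
s_(k+1) − s_k = (k**3 + 11*k**2 + 34*k + 33)*factorial(k + 3)/(3**k*(k + 6)*(k + 7))
(s_(k+1) − s_k) − t_k = -3**(1 - k)*(k**2 + 7*k + 3)*factorial(k + 3)/((k + 6)*(k + 7))

Invalid: residual - \frac{3^{1 - k} \left(k^{2} + 7 k + 3\right) \left(k + 3\right)!}{\left(k + 6\right) \left(k + 7\right)} ≠ 0.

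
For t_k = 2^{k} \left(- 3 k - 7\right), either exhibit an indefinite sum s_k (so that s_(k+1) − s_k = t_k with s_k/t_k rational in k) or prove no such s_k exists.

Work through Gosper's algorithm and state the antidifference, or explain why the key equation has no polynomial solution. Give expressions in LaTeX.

Ratio r(k) = 2*(3*k + 10)/(3*k + 7).
Take A(k)=2, B(k)=1, C(k)=k + 7/3.
Solve (2)·f(k+1) − (1)·f(k) = k + 7/3.
From deg A=0, deg B=0, deg C=1: d=1.
A polynomial solution: f(k) = (3*k + 1)/3.
Then R = B(k−1)f/C = (3*k + 1)/(3*k + 7), so s_k = R(k)·t_k = 2**k*(-3*k - 1).
Verify: 2**k*(-3*k - 7) matches t_k.

s_k = 2^{k} \left(- 3 k - 1\right)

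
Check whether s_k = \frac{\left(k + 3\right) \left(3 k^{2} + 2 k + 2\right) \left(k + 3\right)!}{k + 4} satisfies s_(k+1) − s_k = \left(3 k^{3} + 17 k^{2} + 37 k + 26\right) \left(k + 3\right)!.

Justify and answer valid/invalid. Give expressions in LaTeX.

Invalid: residual - \frac{\left(3 k^{4} + 29 k^{3} + 102 k^{2} + 172 k + 102\right) \left(k + 3\right)!}{\left(k + 4\right) \left(k + 5\right)} ≠ 0.

s_(k+1) = (k + 4)*(3*k**2 + 8*k + 7)*factorial(k + 4)/(k + 5)
s_(k+1) − s_k = (3*k**5 + 41*k**4 + 221*k**3 + 597*k**2 + 802*k + 418)*factorial(k + 3)/((k + 4)*(k + 5))
(s_(k+1) − s_k) − t_k = -(3*k**4 + 29*k**3 + 102*k**2 + 172*k + 102)*factorial(k + 3)/((k + 4)*(k + 5))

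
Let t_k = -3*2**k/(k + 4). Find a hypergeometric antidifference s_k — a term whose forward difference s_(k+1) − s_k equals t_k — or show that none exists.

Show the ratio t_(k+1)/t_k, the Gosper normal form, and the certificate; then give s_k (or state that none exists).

r(k) = 2*(k + 4)/(k + 5) after simplifying.
A = 2*k + 8, B = k + 5, C = 1.
f must satisfy (2*k + 8)·f(k+1) − (k + 4)·f(k) = 1.
d = -1 from the (1,1,0) case.
Negative degree bound (-1): no f exists, t_k not Gosper-summable.

none (Gosper's algorithm certifies no s_k)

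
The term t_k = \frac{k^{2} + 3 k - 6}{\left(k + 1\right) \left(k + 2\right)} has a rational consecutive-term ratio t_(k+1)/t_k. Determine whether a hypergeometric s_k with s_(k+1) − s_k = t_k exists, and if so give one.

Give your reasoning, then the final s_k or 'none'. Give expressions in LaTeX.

s_k = \frac{k \left(k - 7\right)}{k + 1}

Compute t_(k+1)/t_k: get (k + 1)*(3*k + (k + 1)**2 - 3)/((k + 3)*(k**2 + 3*k - 6)).
Take A(k)=k + 1, B(k)=k + 3, C(k)=k**2 + 3*k - 6.
Key eq: (k + 1)·f(k+1) = (k + 2)·f(k) + (k**2 + 3*k - 6).
deg f ≤ 2 (via 1,1,2).
Coefficient equations give f(k) = k*(k - 7).
R(k) = B(k−1)·f(k)/C(k) = k*(k - 7)*(k + 2)/(k**2 + 3*k - 6); s_k = R·t_k = k*(k - 7)/(k + 1).
s_(k+1) − s_k = (k**2 + 3*k - 6)/(k**2 + 3*k + 2) = t_k.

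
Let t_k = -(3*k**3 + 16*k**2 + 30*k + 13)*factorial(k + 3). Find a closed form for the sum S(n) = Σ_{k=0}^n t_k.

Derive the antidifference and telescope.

Compute t_(k+1)/t_k: get (3*k**4 + 37*k**3 + 171*k**2 + 346*k + 248)/(3*k**3 + 16*k**2 + 30*k + 13).
Gosper form: A/B · C(k+1)/C(k) with A=k + 4, B=1, C=k**3 + 16*k**2/3 + 10*k + 13/3.
Set up (k + 4)·f(k+1) − (1)·f(k) − (k**3 + 16*k**2/3 + 10*k + 13/3) = 0.
deg f ≤ 2 (via 1,0,3).
Solving with deg f ≤ 2: f(k) = (3*k**2 + k - 1)/3.
R(k) = B(k−1)·f(k)/C(k) = (3*k**2 + k - 1)/(3*k**3 + 16*k**2 + 30*k + 13); s_k = R·t_k = -(3*k**2 + k - 1)*factorial(k + 3).
Δs = -(3*k**3 + 16*k**2 + 30*k + 13)*factorial(k + 3), as required.
Σ_(k=0)^n t_k = s_(n+1) − s_(0) = (-(3*n**2 + 7*n + 3)*factorial(n + 4)) − (6), i.e. -3*n**2*factorial(n + 4) - 7*n*factorial(n + 4) - 3*factorial(n + 4) - 6.

S(n) = -3*n**2*factorial(n + 4) - 7*n*factorial(n + 4) - 3*factorial(n + 4) - 6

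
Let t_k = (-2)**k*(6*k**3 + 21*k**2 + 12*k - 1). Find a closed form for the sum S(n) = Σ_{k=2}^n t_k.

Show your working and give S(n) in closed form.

Ratio r(k) = 2*(-6*k**3 - 39*k**2 - 72*k - 38)/(6*k**3 + 21*k**2 + 12*k - 1).
A = -2, B = 1, C = k**3 + 7*k**2/2 + 2*k - 1/6.
Need (-2)·f(k+1) − (1)·f(k) = k**3 + 7*k**2/2 + 2*k - 1/6.
Bound: deg f ≤ 3.
Match coefficients ⇒ f(k) = -(k - 1)*(2*k**2 + 5*k + 1)/6.
Then R = B(k−1)f/C = -(k - 1)*(2*k**2 + 5*k + 1)/(6*k**3 + 21*k**2 + 12*k - 1), so s_k = R(k)·t_k = (-2)**k*(-2*k**3 - 3*k**2 + 4*k + 1).
Verify: (-2)**k*(6*k**3 + 21*k**2 + 12*k - 1) matches t_k.
Telescope: S(n) = s_(n+1) − s_(2) = 2*(-2)**n*n*(2*n**2 + 9*n + 8) − (-76) = 4*(-2)**n*n**3 + 18*(-2)**n*n**2 + 16*(-2)**n*n + 76.

S(n) = 4*(-2)**n*n**3 + 18*(-2)**n*n**2 + 16*(-2)**n*n + 76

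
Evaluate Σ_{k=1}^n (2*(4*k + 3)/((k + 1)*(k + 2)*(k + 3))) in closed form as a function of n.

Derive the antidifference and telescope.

Step 1: r(k) = (k + 1)*(4*k + 7)/((k + 4)*(4*k + 3)).
Normal form (A,B,C) = (k + 1, k + 4, k + 3/4).
Set up (k + 1)·f(k+1) − (k + 3)·f(k) − (k + 3/4) = 0.
Bound: deg f ≤ 2.
Solving with deg f ≤ 2: f(k) = k*(7*k + 5)/16.
Certificate R = B(k−1)f/C = k*(k + 3)*(7*k + 5)/(4*(4*k + 3)) gives s_k = k*(7*k + 5)/(2*(k + 1)*(k + 2)).
Check: Δs_k = 2*(4*k + 3)/(k**3 + 6*k**2 + 11*k + 6). ✓
Telescope: S(n) = s_(n+1) − s_(1) = (7*n**2 + 19*n + 12)/(2*(n**2 + 5*n + 6)) − (1) = n*(5*n + 9)/(2*(n**2 + 5*n + 6)).

S(n) = n*(5*n + 9)/(2*(n**2 + 5*n + 6))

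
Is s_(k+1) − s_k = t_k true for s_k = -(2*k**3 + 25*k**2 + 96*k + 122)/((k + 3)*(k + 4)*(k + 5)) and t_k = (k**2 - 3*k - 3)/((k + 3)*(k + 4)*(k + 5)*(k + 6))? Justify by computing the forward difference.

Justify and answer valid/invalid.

Valid: the claim telescopes to t_k.

s_(k+1) = (-96*k - 2*(k + 1)**3 - 25*(k + 1)**2 - 218)/((k + 4)*(k + 5)*(k + 6))
s_(k+1) − s_k = (k**2 - 3*k - 3)/(k**4 + 18*k**3 + 119*k**2 + 342*k + 360)
(s_(k+1) − s_k) − t_k = 0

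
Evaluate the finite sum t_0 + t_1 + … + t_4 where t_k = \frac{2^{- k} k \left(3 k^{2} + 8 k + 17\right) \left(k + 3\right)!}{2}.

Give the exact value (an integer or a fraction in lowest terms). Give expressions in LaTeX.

Σ = 71808

t_(k+1)/t_k = (k + 1)*(k + 4)*(8*k + 3*(k + 1)**2 + 25)/(2*k*(3*k**2 + 8*k + 17)).
Gosper form: A/B · C(k+1)/C(k) with A=k/2 + 2, B=1, C=k**3 + 8*k**2/3 + 17*k/3.
Set up (k/2 + 2)·f(k+1) − (1)·f(k) − (k**3 + 8*k**2/3 + 17*k/3) = 0.
deg f ≤ 2 (via 1,0,3).
Solve for f: f(k) = 2*(3*k**2 - 4*k + 2)/3 (degree 2 ≤ 2).
So s_k = (B(k−1)f/C)·t_k = (2*(3*k**2 - 4*k + 2)/(k*(3*k**2 + 8*k + 17)))·t_k = (3*k**2 - 4*k + 2)*factorial(k + 3)/2**k.
Verify: k*(3*k**2 + 8*k + 17)*factorial(k + 3)/(2*2**k) matches t_k.
Σ_(k=0)^(4) t_k = s_(5) − s_(0) = 71820 − (12) = 71808.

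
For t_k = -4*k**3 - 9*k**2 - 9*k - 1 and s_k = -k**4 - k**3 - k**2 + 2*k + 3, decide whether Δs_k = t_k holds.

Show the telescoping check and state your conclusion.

Valid — Δs_k = t_k.

s_(k+1) = -k**4 - 5*k**3 - 10*k**2 - 7*k + 2
s_(k+1) − s_k = -4*k**3 - 9*k**2 - 9*k - 1
(s_(k+1) − s_k) − t_k = 0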